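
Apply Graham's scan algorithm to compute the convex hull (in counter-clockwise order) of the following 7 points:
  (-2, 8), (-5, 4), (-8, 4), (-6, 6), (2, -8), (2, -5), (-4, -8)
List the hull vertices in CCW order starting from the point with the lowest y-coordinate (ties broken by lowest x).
Hull (CCW) = [(-4, -8), (2, -8), (2, -5), (-2, 8), (-6, 6), (-8, 4)]

Graham scan procedure:
  1. Find the pivot p₀ = point with lowest y (tie → lowest x): (-4, -8).
  2. Sort the remaining points by polar angle around p₀.
  3. Walk through sorted points, maintaining a stack; pop the top while the last three entries make a non-left turn (cross product ≤ 0).
  4. Final stack is the convex hull in CCW order: (-4, -8), (2, -8), (2, -5), (-2, 8), (-6, 6), (-8, 4).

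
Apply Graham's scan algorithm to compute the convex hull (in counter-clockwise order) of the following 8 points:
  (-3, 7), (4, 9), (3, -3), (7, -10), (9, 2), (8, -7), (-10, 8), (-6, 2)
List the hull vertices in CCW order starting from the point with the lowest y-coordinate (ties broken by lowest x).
Hull (CCW) = [(7, -10), (8, -7), (9, 2), (4, 9), (-10, 8), (-6, 2)]

Graham scan procedure:
  1. Find the pivot p₀ = point with lowest y (tie → lowest x): (7, -10).
  2. Sort the remaining points by polar angle around p₀.
  3. Walk through sorted points, maintaining a stack; pop the top while the last three entries make a non-left turn (cross product ≤ 0).
  4. Final stack is the convex hull in CCW order: (7, -10), (8, -7), (9, 2), (4, 9), (-10, 8), (-6, 2).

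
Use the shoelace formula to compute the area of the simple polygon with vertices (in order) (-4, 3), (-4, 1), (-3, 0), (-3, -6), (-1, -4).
Area = 8

Shoelace formula: Area = (1/2) |Σ_i (x_i · y_{i+1} − x_{i+1} · y_i)| (indices mod n). Compute each cross term:
  (-4)(1) − (-4)(3) = 8
  (-4)(0) − (-3)(1) = 3
  (-3)(-6) − (-3)(0) = 18
  (-3)(-4) − (-1)(-6) = 6
  (-1)(3) − (-4)(-4) = -19
Sum = 16, so (signed) Area = 16/2 = 8, |Area| = 8.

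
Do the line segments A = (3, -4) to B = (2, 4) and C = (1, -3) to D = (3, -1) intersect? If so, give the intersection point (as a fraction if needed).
Yes; intersection at (8/3, -4/3) (t = 1/3 on AB, s = 5/6 on CD)

Parametrize AB as A + t(B − A) = (3 + -1 t, -4 + 8 t) and CD as C + s(D − C) = (1 + 2 s, -3 + 2 s). Solve the linear system for (t, s). Determinant = 18 ≠ 0, so a unique intersection of the containing lines exists. Solution: t = 1/3, s = 5/6 — both in [0, 1], so the segments cross. Intersection point: (8/3, -4/3).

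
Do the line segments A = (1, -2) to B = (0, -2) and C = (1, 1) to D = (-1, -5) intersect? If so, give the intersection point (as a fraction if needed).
Yes; intersection at (0, -2) (t = 1 on AB, s = 1/2 on CD)

Parametrize AB as A + t(B − A) = (1 + -1 t, -2 + 0 t) and CD as C + s(D − C) = (1 + -2 s, 1 + -6 s). Solve the linear system for (t, s). Determinant = -6 ≠ 0, so a unique intersection of the containing lines exists. Solution: t = 1, s = 1/2 — both in [0, 1], so the segments cross. Intersection point: (0, -2).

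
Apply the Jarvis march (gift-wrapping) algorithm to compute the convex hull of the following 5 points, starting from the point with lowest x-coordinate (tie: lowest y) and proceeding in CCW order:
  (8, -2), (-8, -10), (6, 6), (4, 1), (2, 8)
Hull (CCW) = [(-8, -10), (8, -2), (6, 6), (2, 8)]

Jarvis march: at each step, from the current hull vertex p, select the next vertex q as the point such that every other point lies strictly to the left of (or on) the directed line p → q. (Equivalently: for every other point r, the cross product (q − p) × (r − p) ≥ 0.)
Starting point (lowest x, tie lowest y): (-8, -10). Wrap until returning to start. Resulting hull: (-8, -10), (8, -2), (6, 6), (2, 8).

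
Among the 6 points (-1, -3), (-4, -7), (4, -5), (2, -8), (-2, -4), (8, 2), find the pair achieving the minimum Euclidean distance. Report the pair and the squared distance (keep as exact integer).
Pair = ((-1, -3), (-2, -4)); squared distance = 2

Compute all C(6, 2) = 15 pairwise squared distances (x_i − x_j)² + (y_i − y_j)². The minimum is 2, attained by the pair ((-1, -3), (-2, -4)).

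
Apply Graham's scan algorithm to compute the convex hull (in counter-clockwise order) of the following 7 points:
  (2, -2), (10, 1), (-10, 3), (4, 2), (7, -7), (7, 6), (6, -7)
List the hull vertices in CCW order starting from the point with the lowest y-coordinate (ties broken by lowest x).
Hull (CCW) = [(6, -7), (7, -7), (10, 1), (7, 6), (-10, 3)]

Graham scan procedure:
  1. Find the pivot p₀ = point with lowest y (tie → lowest x): (6, -7).
  2. Sort the remaining points by polar angle around p₀.
  3. Walk through sorted points, maintaining a stack; pop the top while the last three entries make a non-left turn (cross product ≤ 0).
  4. Final stack is the convex hull in CCW order: (6, -7), (7, -7), (10, 1), (7, 6), (-10, 3).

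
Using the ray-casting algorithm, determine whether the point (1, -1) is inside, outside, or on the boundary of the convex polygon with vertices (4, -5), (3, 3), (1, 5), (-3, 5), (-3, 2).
The point (1, -1) lies strictly inside the polygon

Cast a horizontal ray to the right from the query point and count how many polygon edges it crosses (each edge strictly once or zero times, handled with the usual half-open convention). 
Parity of crossings → odd ⇒ inside.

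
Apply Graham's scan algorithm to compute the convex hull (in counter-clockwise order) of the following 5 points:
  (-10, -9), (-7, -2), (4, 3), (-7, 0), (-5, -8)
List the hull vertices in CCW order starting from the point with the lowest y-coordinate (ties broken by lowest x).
Hull (CCW) = [(-10, -9), (-5, -8), (4, 3), (-7, 0)]

Graham scan procedure:
  1. Find the pivot p₀ = point with lowest y (tie → lowest x): (-10, -9).
  2. Sort the remaining points by polar angle around p₀.
  3. Walk through sorted points, maintaining a stack; pop the top while the last three entries make a non-left turn (cross product ≤ 0).
  4. Final stack is the convex hull in CCW order: (-10, -9), (-5, -8), (4, 3), (-7, 0).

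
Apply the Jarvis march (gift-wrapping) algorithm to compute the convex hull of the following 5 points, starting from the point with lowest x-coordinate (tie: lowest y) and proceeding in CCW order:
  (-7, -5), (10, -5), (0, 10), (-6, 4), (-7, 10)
Hull (CCW) = [(-7, -5), (10, -5), (0, 10), (-7, 10)]

Jarvis march: at each step, from the current hull vertex p, select the next vertex q as the point such that every other point lies strictly to the left of (or on) the directed line p → q. (Equivalently: for every other point r, the cross product (q − p) × (r − p) ≥ 0.)
Starting point (lowest x, tie lowest y): (-7, -5). Wrap until returning to start. Resulting hull: (-7, -5), (10, -5), (0, 10), (-7, 10).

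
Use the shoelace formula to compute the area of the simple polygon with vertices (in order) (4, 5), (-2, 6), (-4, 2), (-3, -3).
Area = 69/2

Shoelace formula: Area = (1/2) |Σ_i (x_i · y_{i+1} − x_{i+1} · y_i)| (indices mod n). Compute each cross term:
  (4)(6) − (-2)(5) = 34
  (-2)(2) − (-4)(6) = 20
  (-4)(-3) − (-3)(2) = 18
  (-3)(5) − (4)(-3) = -3
Sum = 69, so (signed) Area = 69/2 = 69/2, |Area| = 69/2.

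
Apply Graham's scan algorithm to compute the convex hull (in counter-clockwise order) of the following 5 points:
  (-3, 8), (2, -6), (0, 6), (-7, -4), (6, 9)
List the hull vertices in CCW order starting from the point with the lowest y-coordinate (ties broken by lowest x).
Hull (CCW) = [(2, -6), (6, 9), (-3, 8), (-7, -4)]

Graham scan procedure:
  1. Find the pivot p₀ = point with lowest y (tie → lowest x): (2, -6).
  2. Sort the remaining points by polar angle around p₀.
  3. Walk through sorted points, maintaining a stack; pop the top while the last three entries make a non-left turn (cross product ≤ 0).
  4. Final stack is the convex hull in CCW order: (2, -6), (6, 9), (-3, 8), (-7, -4).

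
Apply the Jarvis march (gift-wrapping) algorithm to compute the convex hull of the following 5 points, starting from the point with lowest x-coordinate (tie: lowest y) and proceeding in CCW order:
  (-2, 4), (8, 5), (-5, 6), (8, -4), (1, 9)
Hull (CCW) = [(-5, 6), (8, -4), (8, 5), (1, 9)]

Jarvis march: at each step, from the current hull vertex p, select the next vertex q as the point such that every other point lies strictly to the left of (or on) the directed line p → q. (Equivalently: for every other point r, the cross product (q − p) × (r − p) ≥ 0.)
Starting point (lowest x, tie lowest y): (-5, 6). Wrap until returning to start. Resulting hull: (-5, 6), (8, -4), (8, 5), (1, 9).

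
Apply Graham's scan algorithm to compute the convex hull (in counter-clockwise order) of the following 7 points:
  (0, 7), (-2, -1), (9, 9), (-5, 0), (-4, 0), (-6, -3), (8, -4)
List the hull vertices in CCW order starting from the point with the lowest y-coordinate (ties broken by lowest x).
Hull (CCW) = [(8, -4), (9, 9), (0, 7), (-5, 0), (-6, -3)]

Graham scan procedure:
  1. Find the pivot p₀ = point with lowest y (tie → lowest x): (8, -4).
  2. Sort the remaining points by polar angle around p₀.
  3. Walk through sorted points, maintaining a stack; pop the top while the last three entries make a non-left turn (cross product ≤ 0).
  4. Final stack is the convex hull in CCW order: (8, -4), (9, 9), (0, 7), (-5, 0), (-6, -3).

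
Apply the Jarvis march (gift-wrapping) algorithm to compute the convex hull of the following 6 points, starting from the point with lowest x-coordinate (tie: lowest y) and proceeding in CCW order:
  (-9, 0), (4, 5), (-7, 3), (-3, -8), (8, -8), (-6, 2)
Hull (CCW) = [(-9, 0), (-3, -8), (8, -8), (4, 5), (-7, 3)]

Jarvis march: at each step, from the current hull vertex p, select the next vertex q as the point such that every other point lies strictly to the left of (or on) the directed line p → q. (Equivalently: for every other point r, the cross product (q − p) × (r − p) ≥ 0.)
Starting point (lowest x, tie lowest y): (-9, 0). Wrap until returning to start. Resulting hull: (-9, 0), (-3, -8), (8, -8), (4, 5), (-7, 3).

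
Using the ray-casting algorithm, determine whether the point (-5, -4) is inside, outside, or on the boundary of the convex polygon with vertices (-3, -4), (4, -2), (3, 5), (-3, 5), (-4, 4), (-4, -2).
The point (-5, -4) lies strictly outside the polygon

Cast a horizontal ray to the right from the query point and count how many polygon edges it crosses (each edge strictly once or zero times, handled with the usual half-open convention). 
Parity of crossings → even ⇒ outside.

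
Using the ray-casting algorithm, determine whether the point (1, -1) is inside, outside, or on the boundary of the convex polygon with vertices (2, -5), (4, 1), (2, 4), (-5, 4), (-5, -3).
The point (1, -1) lies strictly inside the polygon

Cast a horizontal ray to the right from the query point and count how many polygon edges it crosses (each edge strictly once or zero times, handled with the usual half-open convention). 
Parity of crossings → odd ⇒ inside.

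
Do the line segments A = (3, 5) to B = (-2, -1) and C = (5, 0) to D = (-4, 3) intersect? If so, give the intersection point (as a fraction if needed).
Yes; intersection at (4/23, 37/23) (t = 13/23 on AB, s = 37/69 on CD)

Parametrize AB as A + t(B − A) = (3 + -5 t, 5 + -6 t) and CD as C + s(D − C) = (5 + -9 s, 0 + 3 s). Solve the linear system for (t, s). Determinant = 69 ≠ 0, so a unique intersection of the containing lines exists. Solution: t = 13/23, s = 37/69 — both in [0, 1], so the segments cross. Intersection point: (4/23, 37/23).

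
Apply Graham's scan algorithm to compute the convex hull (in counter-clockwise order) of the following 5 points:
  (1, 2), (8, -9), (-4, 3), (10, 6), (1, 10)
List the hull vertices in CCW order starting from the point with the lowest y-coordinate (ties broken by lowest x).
Hull (CCW) = [(8, -9), (10, 6), (1, 10), (-4, 3)]

Graham scan procedure:
  1. Find the pivot p₀ = point with lowest y (tie → lowest x): (8, -9).
  2. Sort the remaining points by polar angle around p₀.
  3. Walk through sorted points, maintaining a stack; pop the top while the last three entries make a non-left turn (cross product ≤ 0).
  4. Final stack is the convex hull in CCW order: (8, -9), (10, 6), (1, 10), (-4, 3).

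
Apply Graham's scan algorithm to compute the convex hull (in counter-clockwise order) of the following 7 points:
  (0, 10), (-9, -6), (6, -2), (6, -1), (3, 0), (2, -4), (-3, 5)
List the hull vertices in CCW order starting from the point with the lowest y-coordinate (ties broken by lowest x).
Hull (CCW) = [(-9, -6), (2, -4), (6, -2), (6, -1), (0, 10), (-3, 5)]

Graham scan procedure:
  1. Find the pivot p₀ = point with lowest y (tie → lowest x): (-9, -6).
  2. Sort the remaining points by polar angle around p₀.
  3. Walk through sorted points, maintaining a stack; pop the top while the last three entries make a non-left turn (cross product ≤ 0).
  4. Final stack is the convex hull in CCW order: (-9, -6), (2, -4), (6, -2), (6, -1), (0, 10), (-3, 5).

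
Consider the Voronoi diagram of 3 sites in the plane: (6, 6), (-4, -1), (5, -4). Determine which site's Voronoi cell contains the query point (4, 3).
Nearest site = (6, 6)

The Voronoi cell of site s contains exactly those query points closer to s than to any other site. Compute squared distances from q = (4, 3) to each site:
  (6 − 4)² + (6 − 3)² = 13
  (5 − 4)² + (-4 − 3)² = 50
  (-4 − 4)² + (-1 − 3)² = 80
Minimum is attained by (6, 6), so q lies in its Voronoi cell.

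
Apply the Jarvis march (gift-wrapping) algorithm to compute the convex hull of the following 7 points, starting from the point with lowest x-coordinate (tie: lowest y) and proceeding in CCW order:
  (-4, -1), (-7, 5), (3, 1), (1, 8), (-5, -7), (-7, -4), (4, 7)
Hull (CCW) = [(-7, -4), (-5, -7), (3, 1), (4, 7), (1, 8), (-7, 5)]

Jarvis march: at each step, from the current hull vertex p, select the next vertex q as the point such that every other point lies strictly to the left of (or on) the directed line p → q. (Equivalently: for every other point r, the cross product (q − p) × (r − p) ≥ 0.)
Starting point (lowest x, tie lowest y): (-7, -4). Wrap until returning to start. Resulting hull: (-7, -4), (-5, -7), (3, 1), (4, 7), (1, 8), (-7, 5).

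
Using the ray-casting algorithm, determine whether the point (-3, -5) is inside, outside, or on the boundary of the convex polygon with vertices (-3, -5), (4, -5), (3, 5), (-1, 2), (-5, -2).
The point (-3, -5) lies on the polygon boundary

Boundary check: the query satisfies the collinearity and bounding-box conditions for some polygon edge, so it lies exactly on the boundary.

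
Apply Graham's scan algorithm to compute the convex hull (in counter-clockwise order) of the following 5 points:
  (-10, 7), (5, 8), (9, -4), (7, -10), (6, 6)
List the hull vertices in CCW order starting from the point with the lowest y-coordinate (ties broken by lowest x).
Hull (CCW) = [(7, -10), (9, -4), (6, 6), (5, 8), (-10, 7)]

Graham scan procedure:
  1. Find the pivot p₀ = point with lowest y (tie → lowest x): (7, -10).
  2. Sort the remaining points by polar angle around p₀.
  3. Walk through sorted points, maintaining a stack; pop the top while the last three entries make a non-left turn (cross product ≤ 0).
  4. Final stack is the convex hull in CCW order: (7, -10), (9, -4), (6, 6), (5, 8), (-10, 7).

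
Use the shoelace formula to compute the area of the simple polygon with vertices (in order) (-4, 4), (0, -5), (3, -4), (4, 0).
Area = 67/2

Shoelace formula: Area = (1/2) |Σ_i (x_i · y_{i+1} − x_{i+1} · y_i)| (indices mod n). Compute each cross term:
  (-4)(-5) − (0)(4) = 20
  (0)(-4) − (3)(-5) = 15
  (3)(0) − (4)(-4) = 16
  (4)(4) − (-4)(0) = 16
Sum = 67, so (signed) Area = 67/2 = 67/2, |Area| = 67/2.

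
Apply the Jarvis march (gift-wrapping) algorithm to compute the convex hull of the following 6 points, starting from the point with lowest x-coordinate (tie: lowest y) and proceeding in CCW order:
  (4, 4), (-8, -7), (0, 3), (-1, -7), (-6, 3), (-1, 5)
Hull (CCW) = [(-8, -7), (-1, -7), (4, 4), (-1, 5), (-6, 3)]

Jarvis march: at each step, from the current hull vertex p, select the next vertex q as the point such that every other point lies strictly to the left of (or on) the directed line p → q. (Equivalently: for every other point r, the cross product (q − p) × (r − p) ≥ 0.)
Starting point (lowest x, tie lowest y): (-8, -7). Wrap until returning to start. Resulting hull: (-8, -7), (-1, -7), (4, 4), (-1, 5), (-6, 3).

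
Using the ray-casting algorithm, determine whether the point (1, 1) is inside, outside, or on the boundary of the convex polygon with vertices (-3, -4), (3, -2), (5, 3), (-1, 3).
The point (1, 1) lies strictly inside the polygon

Cast a horizontal ray to the right from the query point and count how many polygon edges it crosses (each edge strictly once or zero times, handled with the usual half-open convention). 
Parity of crossings → odd ⇒ inside.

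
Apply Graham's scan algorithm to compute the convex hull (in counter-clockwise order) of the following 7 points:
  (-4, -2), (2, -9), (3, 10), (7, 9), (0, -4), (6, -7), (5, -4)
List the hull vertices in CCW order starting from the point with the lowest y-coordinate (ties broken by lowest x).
Hull (CCW) = [(2, -9), (6, -7), (7, 9), (3, 10), (-4, -2)]

Graham scan procedure:
  1. Find the pivot p₀ = point with lowest y (tie → lowest x): (2, -9).
  2. Sort the remaining points by polar angle around p₀.
  3. Walk through sorted points, maintaining a stack; pop the top while the last three entries make a non-left turn (cross product ≤ 0).
  4. Final stack is the convex hull in CCW order: (2, -9), (6, -7), (7, 9), (3, 10), (-4, -2).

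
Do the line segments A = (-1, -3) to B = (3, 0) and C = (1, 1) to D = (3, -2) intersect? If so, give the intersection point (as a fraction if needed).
Yes; intersection at (19/9, -2/3) (t = 7/9 on AB, s = 5/9 on CD)

Parametrize AB as A + t(B − A) = (-1 + 4 t, -3 + 3 t) and CD as C + s(D − C) = (1 + 2 s, 1 + -3 s). Solve the linear system for (t, s). Determinant = 18 ≠ 0, so a unique intersection of the containing lines exists. Solution: t = 7/9, s = 5/9 — both in [0, 1], so the segments cross. Intersection point: (19/9, -2/3).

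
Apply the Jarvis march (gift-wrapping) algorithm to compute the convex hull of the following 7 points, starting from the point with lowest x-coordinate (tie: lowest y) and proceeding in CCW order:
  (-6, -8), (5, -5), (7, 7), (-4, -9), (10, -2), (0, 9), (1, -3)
Hull (CCW) = [(-6, -8), (-4, -9), (5, -5), (10, -2), (7, 7), (0, 9)]

Jarvis march: at each step, from the current hull vertex p, select the next vertex q as the point such that every other point lies strictly to the left of (or on) the directed line p → q. (Equivalently: for every other point r, the cross product (q − p) × (r − p) ≥ 0.)
Starting point (lowest x, tie lowest y): (-6, -8). Wrap until returning to start. Resulting hull: (-6, -8), (-4, -9), (5, -5), (10, -2), (7, 7), (0, 9).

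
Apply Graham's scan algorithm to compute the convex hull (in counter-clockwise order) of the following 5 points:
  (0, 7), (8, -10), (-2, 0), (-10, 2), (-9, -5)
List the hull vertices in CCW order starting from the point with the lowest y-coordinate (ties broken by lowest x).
Hull (CCW) = [(8, -10), (0, 7), (-10, 2), (-9, -5)]

Graham scan procedure:
  1. Find the pivot p₀ = point with lowest y (tie → lowest x): (8, -10).
  2. Sort the remaining points by polar angle around p₀.
  3. Walk through sorted points, maintaining a stack; pop the top while the last three entries make a non-left turn (cross product ≤ 0).
  4. Final stack is the convex hull in CCW order: (8, -10), (0, 7), (-10, 2), (-9, -5).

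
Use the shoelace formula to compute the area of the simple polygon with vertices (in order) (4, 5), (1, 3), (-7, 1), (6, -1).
Area = 32

Shoelace formula: Area = (1/2) |Σ_i (x_i · y_{i+1} − x_{i+1} · y_i)| (indices mod n). Compute each cross term:
  (4)(3) − (1)(5) = 7
  (1)(1) − (-7)(3) = 22
  (-7)(-1) − (6)(1) = 1
  (6)(5) − (4)(-1) = 34
Sum = 64, so (signed) Area = 64/2 = 32, |Area| = 32.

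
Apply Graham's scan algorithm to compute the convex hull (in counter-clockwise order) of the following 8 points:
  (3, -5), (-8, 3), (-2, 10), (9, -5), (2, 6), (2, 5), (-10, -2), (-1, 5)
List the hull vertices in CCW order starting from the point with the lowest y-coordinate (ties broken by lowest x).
Hull (CCW) = [(3, -5), (9, -5), (2, 6), (-2, 10), (-8, 3), (-10, -2)]

Graham scan procedure:
  1. Find the pivot p₀ = point with lowest y (tie → lowest x): (3, -5).
  2. Sort the remaining points by polar angle around p₀.
  3. Walk through sorted points, maintaining a stack; pop the top while the last three entries make a non-left turn (cross product ≤ 0).
  4. Final stack is the convex hull in CCW order: (3, -5), (9, -5), (2, 6), (-2, 10), (-8, 3), (-10, -2).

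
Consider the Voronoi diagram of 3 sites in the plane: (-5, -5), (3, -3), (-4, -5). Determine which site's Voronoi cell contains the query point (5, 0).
Nearest site = (3, -3)

The Voronoi cell of site s contains exactly those query points closer to s than to any other site. Compute squared distances from q = (5, 0) to each site:
  (3 − 5)² + (-3 − 0)² = 13
  (-4 − 5)² + (-5 − 0)² = 106
  (-5 − 5)² + (-5 − 0)² = 125
Minimum is attained by (3, -3), so q lies in its Voronoi cell.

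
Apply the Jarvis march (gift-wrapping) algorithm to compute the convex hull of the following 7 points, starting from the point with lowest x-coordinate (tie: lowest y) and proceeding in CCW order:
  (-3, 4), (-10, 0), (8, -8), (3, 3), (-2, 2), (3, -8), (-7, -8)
Hull (CCW) = [(-10, 0), (-7, -8), (8, -8), (3, 3), (-3, 4)]

Jarvis march: at each step, from the current hull vertex p, select the next vertex q as the point such that every other point lies strictly to the left of (or on) the directed line p → q. (Equivalently: for every other point r, the cross product (q − p) × (r − p) ≥ 0.)
Starting point (lowest x, tie lowest y): (-10, 0). Wrap until returning to start. Resulting hull: (-10, 0), (-7, -8), (8, -8), (3, 3), (-3, 4).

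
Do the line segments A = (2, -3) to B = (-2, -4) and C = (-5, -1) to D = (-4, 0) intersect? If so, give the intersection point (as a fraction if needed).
No (intersection of containing lines falls outside at least one segment)

Parametrize and solve: t = 3, s = -5. At least one of these is outside [0, 1], so the segments do not intersect.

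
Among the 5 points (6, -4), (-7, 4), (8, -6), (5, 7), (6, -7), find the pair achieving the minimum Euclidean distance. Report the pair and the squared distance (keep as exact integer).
Pair = ((8, -6), (6, -7)); squared distance = 5

Compute all C(5, 2) = 10 pairwise squared distances (x_i − x_j)² + (y_i − y_j)². The minimum is 5, attained by the pair ((8, -6), (6, -7)).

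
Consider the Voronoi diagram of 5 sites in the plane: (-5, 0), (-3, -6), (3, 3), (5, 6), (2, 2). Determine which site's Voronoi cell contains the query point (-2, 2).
Nearest site = (-5, 0)

The Voronoi cell of site s contains exactly those query points closer to s than to any other site. Compute squared distances from q = (-2, 2) to each site:
  (-5 − -2)² + (0 − 2)² = 13
  (2 − -2)² + (2 − 2)² = 16
  (3 − -2)² + (3 − 2)² = 26
  (-3 − -2)² + (-6 − 2)² = 65
  (5 − -2)² + (6 − 2)² = 65
Minimum is attained by (-5, 0), so q lies in its Voronoi cell.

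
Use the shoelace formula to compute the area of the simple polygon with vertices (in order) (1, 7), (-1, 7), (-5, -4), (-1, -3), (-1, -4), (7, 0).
Area = 71

Shoelace formula: Area = (1/2) |Σ_i (x_i · y_{i+1} − x_{i+1} · y_i)| (indices mod n). Compute each cross term:
  (1)(7) − (-1)(7) = 14
  (-1)(-4) − (-5)(7) = 39
  (-5)(-3) − (-1)(-4) = 11
  (-1)(-4) − (-1)(-3) = 1
  (-1)(0) − (7)(-4) = 28
  (7)(7) − (1)(0) = 49
Sum = 142, so (signed) Area = 142/2 = 71, |Area| = 71.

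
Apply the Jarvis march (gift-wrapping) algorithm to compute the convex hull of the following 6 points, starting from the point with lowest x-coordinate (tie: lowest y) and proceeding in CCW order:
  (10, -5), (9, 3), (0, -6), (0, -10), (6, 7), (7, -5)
Hull (CCW) = [(0, -10), (10, -5), (9, 3), (6, 7), (0, -6)]

Jarvis march: at each step, from the current hull vertex p, select the next vertex q as the point such that every other point lies strictly to the left of (or on) the directed line p → q. (Equivalently: for every other point r, the cross product (q − p) × (r − p) ≥ 0.)
Starting point (lowest x, tie lowest y): (0, -10). Wrap until returning to start. Resulting hull: (0, -10), (10, -5), (9, 3), (6, 7), (0, -6).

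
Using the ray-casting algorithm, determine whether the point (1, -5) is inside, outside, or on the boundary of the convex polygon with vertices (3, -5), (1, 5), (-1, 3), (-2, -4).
The point (1, -5) lies strictly outside the polygon

Cast a horizontal ray to the right from the query point and count how many polygon edges it crosses (each edge strictly once or zero times, handled with the usual half-open convention). 
Parity of crossings → even ⇒ outside.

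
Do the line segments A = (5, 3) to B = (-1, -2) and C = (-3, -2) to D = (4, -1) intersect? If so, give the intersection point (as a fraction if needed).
Yes; intersection at (-17/29, -48/29) (t = 27/29 on AB, s = 10/29 on CD)

Parametrize AB as A + t(B − A) = (5 + -6 t, 3 + -5 t) and CD as C + s(D − C) = (-3 + 7 s, -2 + 1 s). Solve the linear system for (t, s). Determinant = -29 ≠ 0, so a unique intersection of the containing lines exists. Solution: t = 27/29, s = 10/29 — both in [0, 1], so the segments cross. Intersection point: (-17/29, -48/29).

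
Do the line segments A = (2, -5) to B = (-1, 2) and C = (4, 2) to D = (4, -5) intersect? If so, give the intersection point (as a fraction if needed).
No (intersection of containing lines falls outside at least one segment)

Parametrize and solve: t = -2/3, s = 5/3. At least one of these is outside [0, 1], so the segments do not intersect.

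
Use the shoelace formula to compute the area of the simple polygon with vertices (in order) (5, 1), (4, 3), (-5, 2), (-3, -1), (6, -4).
Area = 89/2

Shoelace formula: Area = (1/2) |Σ_i (x_i · y_{i+1} − x_{i+1} · y_i)| (indices mod n). Compute each cross term:
  (5)(3) − (4)(1) = 11
  (4)(2) − (-5)(3) = 23
  (-5)(-1) − (-3)(2) = 11
  (-3)(-4) − (6)(-1) = 18
  (6)(1) − (5)(-4) = 26
Sum = 89, so (signed) Area = 89/2 = 89/2, |Area| = 89/2.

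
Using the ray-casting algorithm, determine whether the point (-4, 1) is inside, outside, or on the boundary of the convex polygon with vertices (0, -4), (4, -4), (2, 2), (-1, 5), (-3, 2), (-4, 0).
The point (-4, 1) lies strictly outside the polygon

Cast a horizontal ray to the right from the query point and count how many polygon edges it crosses (each edge strictly once or zero times, handled with the usual half-open convention). 
Parity of crossings → even ⇒ outside.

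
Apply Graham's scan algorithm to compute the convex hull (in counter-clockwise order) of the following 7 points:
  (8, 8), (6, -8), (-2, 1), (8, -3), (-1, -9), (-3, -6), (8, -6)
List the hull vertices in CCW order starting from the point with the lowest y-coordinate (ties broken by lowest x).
Hull (CCW) = [(-1, -9), (6, -8), (8, -6), (8, 8), (-2, 1), (-3, -6)]

Graham scan procedure:
  1. Find the pivot p₀ = point with lowest y (tie → lowest x): (-1, -9).
  2. Sort the remaining points by polar angle around p₀.
  3. Walk through sorted points, maintaining a stack; pop the top while the last three entries make a non-left turn (cross product ≤ 0).
  4. Final stack is the convex hull in CCW order: (-1, -9), (6, -8), (8, -6), (8, 8), (-2, 1), (-3, -6).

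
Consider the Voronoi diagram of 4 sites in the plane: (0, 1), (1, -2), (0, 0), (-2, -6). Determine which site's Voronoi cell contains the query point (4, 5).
Nearest site = (0, 1)

The Voronoi cell of site s contains exactly those query points closer to s than to any other site. Compute squared distances from q = (4, 5) to each site:
  (0 − 4)² + (1 − 5)² = 32
  (0 − 4)² + (0 − 5)² = 41
  (1 − 4)² + (-2 − 5)² = 58
  (-2 − 4)² + (-6 − 5)² = 157
Minimum is attained by (0, 1), so q lies in its Voronoi cell.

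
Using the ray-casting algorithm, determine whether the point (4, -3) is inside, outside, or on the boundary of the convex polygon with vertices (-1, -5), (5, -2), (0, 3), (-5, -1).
The point (4, -3) lies strictly outside the polygon

Cast a horizontal ray to the right from the query point and count how many polygon edges it crosses (each edge strictly once or zero times, handled with the usual half-open convention). 
Parity of crossings → even ⇒ outside.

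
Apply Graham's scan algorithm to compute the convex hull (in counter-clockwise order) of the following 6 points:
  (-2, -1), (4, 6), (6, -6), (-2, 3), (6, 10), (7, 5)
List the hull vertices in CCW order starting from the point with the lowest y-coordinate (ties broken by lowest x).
Hull (CCW) = [(6, -6), (7, 5), (6, 10), (-2, 3), (-2, -1)]

Graham scan procedure:
  1. Find the pivot p₀ = point with lowest y (tie → lowest x): (6, -6).
  2. Sort the remaining points by polar angle around p₀.
  3. Walk through sorted points, maintaining a stack; pop the top while the last three entries make a non-left turn (cross product ≤ 0).
  4. Final stack is the convex hull in CCW order: (6, -6), (7, 5), (6, 10), (-2, 3), (-2, -1).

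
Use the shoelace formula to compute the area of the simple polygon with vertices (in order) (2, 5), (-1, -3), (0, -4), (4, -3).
Area = 45/2

Shoelace formula: Area = (1/2) |Σ_i (x_i · y_{i+1} − x_{i+1} · y_i)| (indices mod n). Compute each cross term:
  (2)(-3) − (-1)(5) = -1
  (-1)(-4) − (0)(-3) = 4
  (0)(-3) − (4)(-4) = 16
  (4)(5) − (2)(-3) = 26
Sum = 45, so (signed) Area = 45/2 = 45/2, |Area| = 45/2.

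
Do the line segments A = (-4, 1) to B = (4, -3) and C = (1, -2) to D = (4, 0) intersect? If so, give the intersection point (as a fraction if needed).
Yes; intersection at (10/7, -12/7) (t = 19/28 on AB, s = 1/7 on CD)

Parametrize AB as A + t(B − A) = (-4 + 8 t, 1 + -4 t) and CD as C + s(D − C) = (1 + 3 s, -2 + 2 s). Solve the linear system for (t, s). Determinant = -28 ≠ 0, so a unique intersection of the containing lines exists. Solution: t = 19/28, s = 1/7 — both in [0, 1], so the segments cross. Intersection point: (10/7, -12/7).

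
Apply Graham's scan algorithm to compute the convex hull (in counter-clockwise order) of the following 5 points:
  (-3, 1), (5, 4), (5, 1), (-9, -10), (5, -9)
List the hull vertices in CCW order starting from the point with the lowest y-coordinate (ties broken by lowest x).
Hull (CCW) = [(-9, -10), (5, -9), (5, 4), (-3, 1)]

Graham scan procedure:
  1. Find the pivot p₀ = point with lowest y (tie → lowest x): (-9, -10).
  2. Sort the remaining points by polar angle around p₀.
  3. Walk through sorted points, maintaining a stack; pop the top while the last three entries make a non-left turn (cross product ≤ 0).
  4. Final stack is the convex hull in CCW order: (-9, -10), (5, -9), (5, 4), (-3, 1).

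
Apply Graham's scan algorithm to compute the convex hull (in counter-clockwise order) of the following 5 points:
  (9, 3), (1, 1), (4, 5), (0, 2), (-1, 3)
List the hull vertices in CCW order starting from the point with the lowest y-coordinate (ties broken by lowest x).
Hull (CCW) = [(1, 1), (9, 3), (4, 5), (-1, 3)]

Graham scan procedure:
  1. Find the pivot p₀ = point with lowest y (tie → lowest x): (1, 1).
  2. Sort the remaining points by polar angle around p₀.
  3. Walk through sorted points, maintaining a stack; pop the top while the last three entries make a non-left turn (cross product ≤ 0).
  4. Final stack is the convex hull in CCW order: (1, 1), (9, 3), (4, 5), (-1, 3).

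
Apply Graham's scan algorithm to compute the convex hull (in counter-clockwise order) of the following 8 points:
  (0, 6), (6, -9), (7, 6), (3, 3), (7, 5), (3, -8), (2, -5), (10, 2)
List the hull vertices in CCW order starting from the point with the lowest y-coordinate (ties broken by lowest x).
Hull (CCW) = [(6, -9), (10, 2), (7, 6), (0, 6), (2, -5), (3, -8)]

Graham scan procedure:
  1. Find the pivot p₀ = point with lowest y (tie → lowest x): (6, -9).
  2. Sort the remaining points by polar angle around p₀.
  3. Walk through sorted points, maintaining a stack; pop the top while the last three entries make a non-left turn (cross product ≤ 0).
  4. Final stack is the convex hull in CCW order: (6, -9), (10, 2), (7, 6), (0, 6), (2, -5), (3, -8).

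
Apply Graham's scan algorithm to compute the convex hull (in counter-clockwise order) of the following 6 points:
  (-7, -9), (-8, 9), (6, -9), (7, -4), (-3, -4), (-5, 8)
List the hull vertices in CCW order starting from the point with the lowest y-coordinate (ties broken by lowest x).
Hull (CCW) = [(-7, -9), (6, -9), (7, -4), (-5, 8), (-8, 9)]

Graham scan procedure:
  1. Find the pivot p₀ = point with lowest y (tie → lowest x): (-7, -9).
  2. Sort the remaining points by polar angle around p₀.
  3. Walk through sorted points, maintaining a stack; pop the top while the last three entries make a non-left turn (cross product ≤ 0).
  4. Final stack is the convex hull in CCW order: (-7, -9), (6, -9), (7, -4), (-5, 8), (-8, 9).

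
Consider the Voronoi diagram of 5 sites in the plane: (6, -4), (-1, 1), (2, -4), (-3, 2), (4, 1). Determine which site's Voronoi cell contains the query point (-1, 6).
Nearest site = (-3, 2)

The Voronoi cell of site s contains exactly those query points closer to s than to any other site. Compute squared distances from q = (-1, 6) to each site:
  (-3 − -1)² + (2 − 6)² = 20
  (-1 − -1)² + (1 − 6)² = 25
  (4 − -1)² + (1 − 6)² = 50
  (2 − -1)² + (-4 − 6)² = 109
  (6 − -1)² + (-4 − 6)² = 149
Minimum is attained by (-3, 2), so q lies in its Voronoi cell.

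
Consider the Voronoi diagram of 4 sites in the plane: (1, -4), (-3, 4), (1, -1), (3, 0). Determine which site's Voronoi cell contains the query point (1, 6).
Nearest site = (-3, 4)

The Voronoi cell of site s contains exactly those query points closer to s than to any other site. Compute squared distances from q = (1, 6) to each site:
  (-3 − 1)² + (4 − 6)² = 20
  (3 − 1)² + (0 − 6)² = 40
  (1 − 1)² + (-1 − 6)² = 49
  (1 − 1)² + (-4 − 6)² = 100
Minimum is attained by (-3, 4), so q lies in its Voronoi cell.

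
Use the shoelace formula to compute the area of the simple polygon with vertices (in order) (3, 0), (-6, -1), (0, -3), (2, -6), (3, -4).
Area = 43/2

Shoelace formula: Area = (1/2) |Σ_i (x_i · y_{i+1} − x_{i+1} · y_i)| (indices mod n). Compute each cross term:
  (3)(-1) − (-6)(0) = -3
  (-6)(-3) − (0)(-1) = 18
  (0)(-6) − (2)(-3) = 6
  (2)(-4) − (3)(-6) = 10
  (3)(0) − (3)(-4) = 12
Sum = 43, so (signed) Area = 43/2 = 43/2, |Area| = 43/2.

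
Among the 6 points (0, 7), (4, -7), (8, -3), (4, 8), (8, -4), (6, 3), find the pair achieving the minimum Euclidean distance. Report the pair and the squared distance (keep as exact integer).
Pair = ((8, -3), (8, -4)); squared distance = 1

Compute all C(6, 2) = 15 pairwise squared distances (x_i − x_j)² + (y_i − y_j)². The minimum is 1, attained by the pair ((8, -3), (8, -4)).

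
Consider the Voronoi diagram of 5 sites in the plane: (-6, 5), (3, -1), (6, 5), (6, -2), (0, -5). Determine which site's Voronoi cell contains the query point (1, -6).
Nearest site = (0, -5)

The Voronoi cell of site s contains exactly those query points closer to s than to any other site. Compute squared distances from q = (1, -6) to each site:
  (0 − 1)² + (-5 − -6)² = 2
  (3 − 1)² + (-1 − -6)² = 29
  (6 − 1)² + (-2 − -6)² = 41
  (6 − 1)² + (5 − -6)² = 146
  (-6 − 1)² + (5 − -6)² = 170
Minimum is attained by (0, -5), so q lies in its Voronoi cell.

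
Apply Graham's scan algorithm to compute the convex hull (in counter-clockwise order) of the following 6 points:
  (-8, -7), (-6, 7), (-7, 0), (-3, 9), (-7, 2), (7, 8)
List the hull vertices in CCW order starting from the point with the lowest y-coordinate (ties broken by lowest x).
Hull (CCW) = [(-8, -7), (7, 8), (-3, 9), (-6, 7), (-7, 2)]

Graham scan procedure:
  1. Find the pivot p₀ = point with lowest y (tie → lowest x): (-8, -7).
  2. Sort the remaining points by polar angle around p₀.
  3. Walk through sorted points, maintaining a stack; pop the top while the last three entries make a non-left turn (cross product ≤ 0).
  4. Final stack is the convex hull in CCW order: (-8, -7), (7, 8), (-3, 9), (-6, 7), (-7, 2).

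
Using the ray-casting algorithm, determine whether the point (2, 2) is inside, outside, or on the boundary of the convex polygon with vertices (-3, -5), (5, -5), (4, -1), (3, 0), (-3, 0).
The point (2, 2) lies strictly outside the polygon

Cast a horizontal ray to the right from the query point and count how many polygon edges it crosses (each edge strictly once or zero times, handled with the usual half-open convention). 
Parity of crossings → even ⇒ outside.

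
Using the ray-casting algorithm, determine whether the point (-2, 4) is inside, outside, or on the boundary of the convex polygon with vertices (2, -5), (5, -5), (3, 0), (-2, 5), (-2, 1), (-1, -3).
The point (-2, 4) lies on the polygon boundary

Boundary check: the query satisfies the collinearity and bounding-box conditions for some polygon edge, so it lies exactly on the boundary.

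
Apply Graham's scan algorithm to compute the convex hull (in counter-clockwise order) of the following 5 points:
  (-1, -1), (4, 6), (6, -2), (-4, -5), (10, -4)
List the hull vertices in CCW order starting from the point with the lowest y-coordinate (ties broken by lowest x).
Hull (CCW) = [(-4, -5), (10, -4), (4, 6)]

Graham scan procedure:
  1. Find the pivot p₀ = point with lowest y (tie → lowest x): (-4, -5).
  2. Sort the remaining points by polar angle around p₀.
  3. Walk through sorted points, maintaining a stack; pop the top while the last three entries make a non-left turn (cross product ≤ 0).
  4. Final stack is the convex hull in CCW order: (-4, -5), (10, -4), (4, 6).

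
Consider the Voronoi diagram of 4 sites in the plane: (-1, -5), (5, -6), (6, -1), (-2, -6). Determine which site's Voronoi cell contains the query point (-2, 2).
Nearest site = (-1, -5)

The Voronoi cell of site s contains exactly those query points closer to s than to any other site. Compute squared distances from q = (-2, 2) to each site:
  (-1 − -2)² + (-5 − 2)² = 50
  (-2 − -2)² + (-6 − 2)² = 64
  (6 − -2)² + (-1 − 2)² = 73
  (5 − -2)² + (-6 − 2)² = 113
Minimum is attained by (-1, -5), so q lies in its Voronoi cell.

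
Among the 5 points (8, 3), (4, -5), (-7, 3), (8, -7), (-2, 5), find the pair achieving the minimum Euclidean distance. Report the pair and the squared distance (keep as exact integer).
Pair = ((4, -5), (8, -7)); squared distance = 20

Compute all C(5, 2) = 10 pairwise squared distances (x_i − x_j)² + (y_i − y_j)². The minimum is 20, attained by the pair ((4, -5), (8, -7)).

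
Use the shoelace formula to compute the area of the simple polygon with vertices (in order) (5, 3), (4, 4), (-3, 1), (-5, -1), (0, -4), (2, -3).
Area = 81/2

Shoelace formula: Area = (1/2) |Σ_i (x_i · y_{i+1} − x_{i+1} · y_i)| (indices mod n). Compute each cross term:
  (5)(4) − (4)(3) = 8
  (4)(1) − (-3)(4) = 16
  (-3)(-1) − (-5)(1) = 8
  (-5)(-4) − (0)(-1) = 20
  (0)(-3) − (2)(-4) = 8
  (2)(3) − (5)(-3) = 21
Sum = 81, so (signed) Area = 81/2 = 81/2, |Area| = 81/2.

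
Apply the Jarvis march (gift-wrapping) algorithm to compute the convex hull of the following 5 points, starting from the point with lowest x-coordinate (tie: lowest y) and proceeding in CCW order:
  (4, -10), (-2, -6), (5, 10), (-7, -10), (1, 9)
Hull (CCW) = [(-7, -10), (4, -10), (5, 10), (1, 9)]

Jarvis march: at each step, from the current hull vertex p, select the next vertex q as the point such that every other point lies strictly to the left of (or on) the directed line p → q. (Equivalently: for every other point r, the cross product (q − p) × (r − p) ≥ 0.)
Starting point (lowest x, tie lowest y): (-7, -10). Wrap until returning to start. Resulting hull: (-7, -10), (4, -10), (5, 10), (1, 9).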